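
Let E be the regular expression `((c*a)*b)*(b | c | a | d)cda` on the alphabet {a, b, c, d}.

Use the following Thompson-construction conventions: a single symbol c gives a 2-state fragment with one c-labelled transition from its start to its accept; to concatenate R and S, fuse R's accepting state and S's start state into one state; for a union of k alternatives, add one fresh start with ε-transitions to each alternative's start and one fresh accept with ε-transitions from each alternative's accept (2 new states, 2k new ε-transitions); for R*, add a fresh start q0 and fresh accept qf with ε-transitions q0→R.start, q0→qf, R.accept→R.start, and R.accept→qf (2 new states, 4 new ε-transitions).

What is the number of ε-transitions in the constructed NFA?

By structural recursion:
Each of the 10 symbol leaves contributes 0 ε-transitions.
  c* = 4 ε-transitions
  c*a = 4 ε-transitions
  (c*a)* = 8 ε-transitions
  (c*a)*b = 8 ε-transitions
  ((c*a)*b)* = 12 ε-transitions
  b | c | a | d = 8 ε-transitions
  ((c*a)*b)*(b | c | a | d)cda = 20 ε-transitions

20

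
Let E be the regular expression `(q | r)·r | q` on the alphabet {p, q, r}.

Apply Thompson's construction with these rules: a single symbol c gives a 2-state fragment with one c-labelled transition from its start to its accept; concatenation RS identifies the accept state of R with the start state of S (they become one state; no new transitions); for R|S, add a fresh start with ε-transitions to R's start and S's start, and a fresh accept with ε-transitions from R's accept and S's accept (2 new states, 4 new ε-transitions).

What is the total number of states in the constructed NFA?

Building bottom-up:
Each of the 4 symbol leaves contributes a 2-state fragment.
  q | r — 6 states
  (q | r)·r — 7 states
  (q | r)·r | q — 11 states

11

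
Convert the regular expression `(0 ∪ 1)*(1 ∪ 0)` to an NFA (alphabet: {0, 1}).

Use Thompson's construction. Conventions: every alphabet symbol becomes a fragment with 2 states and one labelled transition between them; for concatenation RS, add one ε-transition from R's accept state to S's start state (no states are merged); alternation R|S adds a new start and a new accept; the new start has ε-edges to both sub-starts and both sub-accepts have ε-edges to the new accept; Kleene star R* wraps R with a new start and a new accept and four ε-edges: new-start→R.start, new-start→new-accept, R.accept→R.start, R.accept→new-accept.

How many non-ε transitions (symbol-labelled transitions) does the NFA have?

4

By structural recursion:
Each of the 4 symbol leaves contributes exactly 1 symbol transition.
  0 ∪ 1 : 2 symbol transitions
  (0 ∪ 1)* : 2 symbol transitions
  1 ∪ 0 : 2 symbol transitions
  (0 ∪ 1)*(1 ∪ 0) : 4 symbol transitions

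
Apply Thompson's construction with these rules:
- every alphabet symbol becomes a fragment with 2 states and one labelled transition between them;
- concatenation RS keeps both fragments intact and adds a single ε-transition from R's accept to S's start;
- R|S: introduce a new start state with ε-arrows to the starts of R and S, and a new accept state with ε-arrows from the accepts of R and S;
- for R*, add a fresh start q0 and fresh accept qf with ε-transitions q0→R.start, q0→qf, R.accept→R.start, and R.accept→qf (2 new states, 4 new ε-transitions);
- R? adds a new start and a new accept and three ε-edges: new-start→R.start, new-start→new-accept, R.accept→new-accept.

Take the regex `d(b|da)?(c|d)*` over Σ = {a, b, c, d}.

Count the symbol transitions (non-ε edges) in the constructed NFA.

6

By structural recursion:
Each of the 6 symbol leaves contributes exactly 1 symbol transition.
  da = 2 symbol transitions
  b|da = 3 symbol transitions
  (b|da)? = 3 symbol transitions
  c|d = 2 symbol transitions
  (c|d)* = 2 symbol transitions
  d(b|da)?(c|d)* = 6 symbol transitions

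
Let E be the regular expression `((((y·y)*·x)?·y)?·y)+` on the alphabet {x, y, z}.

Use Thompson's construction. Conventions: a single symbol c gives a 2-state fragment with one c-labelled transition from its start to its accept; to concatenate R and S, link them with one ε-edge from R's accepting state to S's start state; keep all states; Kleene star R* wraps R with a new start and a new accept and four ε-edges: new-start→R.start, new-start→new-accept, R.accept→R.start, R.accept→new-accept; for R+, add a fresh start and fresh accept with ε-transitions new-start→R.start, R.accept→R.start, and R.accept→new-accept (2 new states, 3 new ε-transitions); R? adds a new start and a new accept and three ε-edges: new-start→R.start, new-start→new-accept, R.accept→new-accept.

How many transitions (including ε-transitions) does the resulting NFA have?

Recursing over subexpressions:
Each of the 5 symbol leaves contributes 1 transition (1 symbol, 0 ε).
  y·y = 3 transitions (2 symbol, 1 ε)
  (y·y)* = 7 transitions (2 symbol, 5 ε)
  (y·y)*·x = 9 transitions (3 symbol, 6 ε)
  ((y·y)*·x)? = 12 transitions (3 symbol, 9 ε)
  ((y·y)*·x)?·y = 14 transitions (4 symbol, 10 ε)
  (((y·y)*·x)?·y)? = 17 transitions (4 symbol, 13 ε)
  (((y·y)*·x)?·y)?·y = 19 transitions (5 symbol, 14 ε)
  ((((y·y)*·x)?·y)?·y)+ = 22 transitions (5 symbol, 17 ε)

22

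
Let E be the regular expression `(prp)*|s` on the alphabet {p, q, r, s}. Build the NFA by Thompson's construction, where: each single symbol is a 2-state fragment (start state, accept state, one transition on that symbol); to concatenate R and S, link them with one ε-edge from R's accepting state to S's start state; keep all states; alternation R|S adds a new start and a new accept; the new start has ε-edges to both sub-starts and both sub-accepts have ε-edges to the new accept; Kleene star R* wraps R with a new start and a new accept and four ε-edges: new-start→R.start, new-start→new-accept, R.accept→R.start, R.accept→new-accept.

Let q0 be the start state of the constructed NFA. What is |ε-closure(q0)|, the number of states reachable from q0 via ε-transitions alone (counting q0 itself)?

6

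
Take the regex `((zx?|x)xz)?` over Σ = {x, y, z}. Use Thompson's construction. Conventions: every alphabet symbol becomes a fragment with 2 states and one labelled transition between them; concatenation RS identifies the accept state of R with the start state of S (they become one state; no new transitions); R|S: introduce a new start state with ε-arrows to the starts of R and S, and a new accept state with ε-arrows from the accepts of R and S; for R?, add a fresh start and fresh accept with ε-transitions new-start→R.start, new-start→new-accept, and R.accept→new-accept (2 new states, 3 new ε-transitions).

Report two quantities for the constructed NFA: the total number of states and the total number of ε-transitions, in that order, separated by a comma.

13, 10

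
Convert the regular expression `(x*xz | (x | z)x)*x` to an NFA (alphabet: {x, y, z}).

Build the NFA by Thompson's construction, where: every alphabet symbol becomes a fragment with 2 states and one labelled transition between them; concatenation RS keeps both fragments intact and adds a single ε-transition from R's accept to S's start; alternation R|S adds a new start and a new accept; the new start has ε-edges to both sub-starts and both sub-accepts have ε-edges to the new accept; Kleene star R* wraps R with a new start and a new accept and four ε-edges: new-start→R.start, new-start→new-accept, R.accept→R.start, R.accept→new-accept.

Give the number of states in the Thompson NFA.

22

By structural recursion:
Each of the 7 symbol leaves contributes a 2-state fragment.
  x* = 4 states
  x*xz = 8 states
  x | z = 6 states
  (x | z)x = 8 states
  x*xz | (x | z)x = 18 states
  (x*xz | (x | z)x)* = 20 states
  (x*xz | (x | z)x)*x = 22 states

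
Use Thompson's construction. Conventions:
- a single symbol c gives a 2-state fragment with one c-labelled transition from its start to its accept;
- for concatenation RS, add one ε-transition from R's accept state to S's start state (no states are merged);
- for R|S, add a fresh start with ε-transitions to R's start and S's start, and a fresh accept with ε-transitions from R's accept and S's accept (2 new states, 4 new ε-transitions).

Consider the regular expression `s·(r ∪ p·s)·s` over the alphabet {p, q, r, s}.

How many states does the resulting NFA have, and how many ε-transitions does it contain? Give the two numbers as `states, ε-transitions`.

Recursing over subexpressions:
Each of the 5 symbol leaves contributes 2 states and 0 ε-transitions.
  p·s — 4 states, 1 ε-transition
  r ∪ p·s — 8 states, 5 ε-transitions
  s·(r ∪ p·s)·s — 12 states, 7 ε-transitions

12, 7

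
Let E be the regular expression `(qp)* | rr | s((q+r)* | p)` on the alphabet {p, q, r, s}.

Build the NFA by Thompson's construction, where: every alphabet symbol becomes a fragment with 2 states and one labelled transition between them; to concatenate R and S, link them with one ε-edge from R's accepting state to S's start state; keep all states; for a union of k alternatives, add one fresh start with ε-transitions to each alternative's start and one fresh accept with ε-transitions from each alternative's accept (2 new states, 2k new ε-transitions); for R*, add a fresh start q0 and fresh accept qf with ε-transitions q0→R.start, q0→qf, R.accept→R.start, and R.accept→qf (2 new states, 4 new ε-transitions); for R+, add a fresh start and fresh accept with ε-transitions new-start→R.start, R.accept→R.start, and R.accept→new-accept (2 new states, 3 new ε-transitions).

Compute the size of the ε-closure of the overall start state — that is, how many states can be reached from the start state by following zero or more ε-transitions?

7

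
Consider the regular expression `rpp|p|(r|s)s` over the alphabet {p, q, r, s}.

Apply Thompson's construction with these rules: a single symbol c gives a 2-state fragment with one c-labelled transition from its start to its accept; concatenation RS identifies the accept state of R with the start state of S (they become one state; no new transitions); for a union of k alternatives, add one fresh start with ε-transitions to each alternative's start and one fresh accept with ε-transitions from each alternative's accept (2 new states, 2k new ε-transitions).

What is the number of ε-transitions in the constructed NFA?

10

Recursing over subexpressions:
Each of the 7 symbol leaves contributes 0 ε-transitions.
  rpp : 0 ε-transitions
  r|s : 4 ε-transitions
  (r|s)s : 4 ε-transitions
  rpp|p|(r|s)s : 10 ε-transitions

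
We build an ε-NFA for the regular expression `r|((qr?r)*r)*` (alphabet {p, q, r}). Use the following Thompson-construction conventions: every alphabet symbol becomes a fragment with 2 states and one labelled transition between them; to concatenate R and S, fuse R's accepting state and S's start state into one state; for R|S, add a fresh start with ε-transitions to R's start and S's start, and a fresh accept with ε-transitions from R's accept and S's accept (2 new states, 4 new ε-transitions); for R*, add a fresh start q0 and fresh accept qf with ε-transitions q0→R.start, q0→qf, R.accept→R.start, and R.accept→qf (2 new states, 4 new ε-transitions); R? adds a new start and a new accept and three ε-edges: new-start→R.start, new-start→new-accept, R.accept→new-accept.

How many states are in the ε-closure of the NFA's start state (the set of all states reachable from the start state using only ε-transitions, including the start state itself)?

8

Compute the ε-closure size of each fragment's start state recursively; a symbol fragment's start has no outgoing ε-edge, so its closure is just itself (size 1).
  r? — new start has ε-edges to the inner start and to the new accept, so |closure| = 2 + 1 = 3
  qr?r — |closure| equals the left operand's closure size = 1 (its accept is not ε-reachable, so the closure stops there)
  (qr?r)* — new start has ε-edges to the inner start and to the new accept, so |closure| = 2 + 1 = 3
  (qr?r)*r — |closure| = 3 + (1−1) = 3 (closure spills across the concat boundary because the left factor accepts ε)
  ((qr?r)*r)* — new start has ε-edges to the inner start and to the new accept, so |closure| = 2 + 3 = 5
  r|((qr?r)*r)* — |closure| = 1 (new start) + (1 + 5) + 1 (new accept, since some branch ε-reaches its own accept) = 8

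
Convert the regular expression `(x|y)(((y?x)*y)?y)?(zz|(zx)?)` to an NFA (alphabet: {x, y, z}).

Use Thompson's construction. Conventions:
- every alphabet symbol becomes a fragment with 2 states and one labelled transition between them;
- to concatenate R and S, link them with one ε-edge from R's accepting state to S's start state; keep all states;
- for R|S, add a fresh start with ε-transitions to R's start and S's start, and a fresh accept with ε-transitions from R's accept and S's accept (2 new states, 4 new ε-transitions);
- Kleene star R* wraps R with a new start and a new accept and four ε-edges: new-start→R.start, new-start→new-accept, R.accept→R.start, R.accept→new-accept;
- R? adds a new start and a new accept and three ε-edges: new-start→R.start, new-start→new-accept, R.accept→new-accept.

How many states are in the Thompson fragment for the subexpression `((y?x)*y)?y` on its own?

Fragment for `((y?x)*y)?y`:
Each of the 4 symbol leaves contributes a 2-state fragment.
  y? : 4 states
  y?x : 6 states
  (y?x)* : 8 states
  (y?x)*y : 10 states
  ((y?x)*y)? : 12 states
  ((y?x)*y)?y : 14 states

14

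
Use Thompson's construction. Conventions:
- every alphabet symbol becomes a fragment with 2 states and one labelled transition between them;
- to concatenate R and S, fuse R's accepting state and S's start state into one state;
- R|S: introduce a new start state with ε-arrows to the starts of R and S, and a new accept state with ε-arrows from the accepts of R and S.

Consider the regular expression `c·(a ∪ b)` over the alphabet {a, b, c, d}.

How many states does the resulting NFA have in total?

Per subexpression:
Each of the 3 symbol leaves contributes a 2-state fragment.
  a ∪ b → 6 states
  c·(a ∪ b) → 7 states

7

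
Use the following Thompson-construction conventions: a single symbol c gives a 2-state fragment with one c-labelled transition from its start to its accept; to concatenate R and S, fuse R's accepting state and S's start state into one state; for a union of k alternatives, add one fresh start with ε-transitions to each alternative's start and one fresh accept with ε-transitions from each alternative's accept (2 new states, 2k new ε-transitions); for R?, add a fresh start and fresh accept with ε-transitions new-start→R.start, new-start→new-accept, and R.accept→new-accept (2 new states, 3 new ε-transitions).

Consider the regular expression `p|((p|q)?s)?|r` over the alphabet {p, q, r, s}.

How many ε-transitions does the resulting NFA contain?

16

By structural recursion:
Each of the 5 symbol leaves contributes 0 ε-transitions.
  p|q → 4 ε-transitions
  (p|q)? → 7 ε-transitions
  (p|q)?s → 7 ε-transitions
  ((p|q)?s)? → 10 ε-transitions
  p|((p|q)?s)?|r → 16 ε-transitions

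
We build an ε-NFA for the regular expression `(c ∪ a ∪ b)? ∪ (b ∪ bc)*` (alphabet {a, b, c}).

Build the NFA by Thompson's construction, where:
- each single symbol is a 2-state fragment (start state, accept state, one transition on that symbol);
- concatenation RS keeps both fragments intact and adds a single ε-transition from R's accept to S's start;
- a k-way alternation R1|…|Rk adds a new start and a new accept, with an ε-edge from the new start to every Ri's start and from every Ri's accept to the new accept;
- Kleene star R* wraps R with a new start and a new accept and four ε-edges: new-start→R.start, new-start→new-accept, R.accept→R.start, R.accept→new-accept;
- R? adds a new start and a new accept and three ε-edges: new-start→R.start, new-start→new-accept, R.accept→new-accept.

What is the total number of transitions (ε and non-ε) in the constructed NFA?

Building bottom-up:
Each of the 6 symbol leaves contributes 1 transition (1 symbol, 0 ε).
  c ∪ a ∪ b = 9 transitions (3 symbol, 6 ε)
  (c ∪ a ∪ b)? = 12 transitions (3 symbol, 9 ε)
  bc = 3 transitions (2 symbol, 1 ε)
  b ∪ bc = 8 transitions (3 symbol, 5 ε)
  (b ∪ bc)* = 12 transitions (3 symbol, 9 ε)
  (c ∪ a ∪ b)? ∪ (b ∪ bc)* = 28 transitions (6 symbol, 22 ε)

28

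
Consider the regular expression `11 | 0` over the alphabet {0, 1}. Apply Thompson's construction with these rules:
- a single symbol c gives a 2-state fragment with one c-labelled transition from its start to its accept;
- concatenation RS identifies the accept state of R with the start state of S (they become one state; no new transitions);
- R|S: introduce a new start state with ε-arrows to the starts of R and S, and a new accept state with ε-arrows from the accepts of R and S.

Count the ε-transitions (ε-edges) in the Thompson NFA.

By structural recursion:
Each of the 3 symbol leaves contributes 0 ε-transitions.
  11 → 0 ε-transitions
  11 | 0 → 4 ε-transitions

4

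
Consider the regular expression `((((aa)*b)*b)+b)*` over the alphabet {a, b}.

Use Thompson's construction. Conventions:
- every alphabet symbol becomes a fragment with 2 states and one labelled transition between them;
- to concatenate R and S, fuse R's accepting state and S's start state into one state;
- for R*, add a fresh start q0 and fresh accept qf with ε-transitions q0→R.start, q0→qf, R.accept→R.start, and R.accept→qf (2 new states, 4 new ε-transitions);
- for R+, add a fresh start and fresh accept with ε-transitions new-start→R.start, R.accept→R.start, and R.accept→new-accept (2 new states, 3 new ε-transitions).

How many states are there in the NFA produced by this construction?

14

Building bottom-up:
Each of the 5 symbol leaves contributes a 2-state fragment.
  aa — 3 states
  (aa)* — 5 states
  (aa)*b — 6 states
  ((aa)*b)* — 8 states
  ((aa)*b)*b — 9 states
  (((aa)*b)*b)+ — 11 states
  (((aa)*b)*b)+b — 12 states
  ((((aa)*b)*b)+b)* — 14 states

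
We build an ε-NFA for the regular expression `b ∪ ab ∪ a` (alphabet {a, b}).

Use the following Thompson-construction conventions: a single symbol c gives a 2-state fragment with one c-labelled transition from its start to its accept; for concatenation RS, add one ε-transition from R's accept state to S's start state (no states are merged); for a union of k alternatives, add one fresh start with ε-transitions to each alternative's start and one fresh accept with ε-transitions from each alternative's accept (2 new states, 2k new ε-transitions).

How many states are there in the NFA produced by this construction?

10

Bottom-up over the parse tree:
Each of the 4 symbol leaves contributes a 2-state fragment.
  ab — 4 states
  b ∪ ab ∪ a — 10 states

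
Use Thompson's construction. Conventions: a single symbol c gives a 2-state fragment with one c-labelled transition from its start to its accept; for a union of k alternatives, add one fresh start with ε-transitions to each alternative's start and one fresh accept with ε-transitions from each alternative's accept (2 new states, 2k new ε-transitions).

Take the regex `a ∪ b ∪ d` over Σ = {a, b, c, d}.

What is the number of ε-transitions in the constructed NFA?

6

By structural recursion:
Each of the 3 symbol leaves contributes 0 ε-transitions.
  a ∪ b ∪ d → 6 ε-transitions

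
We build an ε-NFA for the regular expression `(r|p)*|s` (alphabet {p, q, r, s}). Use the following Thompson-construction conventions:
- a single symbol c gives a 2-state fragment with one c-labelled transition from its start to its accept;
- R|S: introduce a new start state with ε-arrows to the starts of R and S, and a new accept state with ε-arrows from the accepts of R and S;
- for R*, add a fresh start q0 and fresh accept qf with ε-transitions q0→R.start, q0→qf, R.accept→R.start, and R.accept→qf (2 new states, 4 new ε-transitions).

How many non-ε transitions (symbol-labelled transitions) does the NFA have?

3

Building bottom-up:
Each of the 3 symbol leaves contributes exactly 1 symbol transition.
  r|p — 2 symbol transitions
  (r|p)* — 2 symbol transitions
  (r|p)*|s — 3 symbol transitions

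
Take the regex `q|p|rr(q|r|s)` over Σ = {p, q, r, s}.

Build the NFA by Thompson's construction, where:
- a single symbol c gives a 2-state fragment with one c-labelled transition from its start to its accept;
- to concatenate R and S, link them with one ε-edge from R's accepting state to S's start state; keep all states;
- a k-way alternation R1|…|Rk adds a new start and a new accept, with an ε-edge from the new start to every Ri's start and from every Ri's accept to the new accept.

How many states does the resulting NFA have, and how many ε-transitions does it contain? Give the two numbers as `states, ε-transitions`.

Bottom-up over the parse tree:
Each of the 7 symbol leaves contributes 2 states and 0 ε-transitions.
  q|r|s : 8 states, 6 ε-transitions
  rr(q|r|s) : 12 states, 8 ε-transitions
  q|p|rr(q|r|s) : 18 states, 14 ε-transitions

18, 14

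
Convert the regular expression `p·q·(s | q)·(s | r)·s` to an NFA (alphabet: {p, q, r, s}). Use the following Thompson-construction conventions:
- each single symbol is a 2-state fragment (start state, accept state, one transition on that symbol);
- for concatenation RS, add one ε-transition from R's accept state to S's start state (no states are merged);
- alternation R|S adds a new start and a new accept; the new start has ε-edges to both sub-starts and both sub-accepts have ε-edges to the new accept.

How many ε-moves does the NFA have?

12

By structural recursion:
Each of the 7 symbol leaves contributes 0 ε-transitions.
  s | q → 4 ε-transitions
  s | r → 4 ε-transitions
  p·q·(s | q)·(s | r)·s → 12 ε-transitions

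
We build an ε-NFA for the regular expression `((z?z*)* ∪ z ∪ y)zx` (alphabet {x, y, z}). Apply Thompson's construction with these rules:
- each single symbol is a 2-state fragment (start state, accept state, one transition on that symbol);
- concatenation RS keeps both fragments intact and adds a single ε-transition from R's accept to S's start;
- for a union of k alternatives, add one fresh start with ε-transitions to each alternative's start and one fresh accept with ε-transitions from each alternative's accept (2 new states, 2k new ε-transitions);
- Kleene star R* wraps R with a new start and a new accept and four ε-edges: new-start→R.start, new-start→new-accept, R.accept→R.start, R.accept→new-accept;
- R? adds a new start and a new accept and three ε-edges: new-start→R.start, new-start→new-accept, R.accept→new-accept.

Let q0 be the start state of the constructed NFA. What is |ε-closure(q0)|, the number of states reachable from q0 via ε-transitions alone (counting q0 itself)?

Let C(F) = |ε-closure(F.start)| within fragment F, and note whether F accepts ε. Symbol fragments have C = 1 and do not accept ε. Then:
  z? → |closure| = 1 (new start) + 1 (body) + 1 (new accept, via ε) = 3
  z* → new start has ε-edges to the inner start and to the new accept, so |closure| = 2 + 1 = 3
  z?z* → the left operand accepts ε, so the closure extends into the next operand (via the concat ε-link); |closure| = 3 + 3 = 6
  (z?z*)* → new start has ε-edges to the inner start and to the new accept, so |closure| = 2 + 6 = 8
  (z?z*)* ∪ z ∪ y → new start ε-reaches every alternative's start; at least one alternative accepts ε, so the union's new accept is reached too: |closure| = 1 + 8 + 1 + 1 + 1 = 12
  ((z?z*)* ∪ z ∪ y)zx → |closure| = 12 + 1 = 13 (closure spills across the concat boundary because the left factor accepts ε)

13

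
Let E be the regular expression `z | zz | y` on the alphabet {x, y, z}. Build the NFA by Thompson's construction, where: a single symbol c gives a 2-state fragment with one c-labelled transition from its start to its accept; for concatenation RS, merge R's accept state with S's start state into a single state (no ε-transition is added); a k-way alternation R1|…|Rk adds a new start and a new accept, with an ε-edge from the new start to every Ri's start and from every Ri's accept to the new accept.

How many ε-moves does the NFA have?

6

By structural recursion:
Each of the 4 symbol leaves contributes 0 ε-transitions.
  zz → 0 ε-transitions
  z | zz | y → 6 ε-transitions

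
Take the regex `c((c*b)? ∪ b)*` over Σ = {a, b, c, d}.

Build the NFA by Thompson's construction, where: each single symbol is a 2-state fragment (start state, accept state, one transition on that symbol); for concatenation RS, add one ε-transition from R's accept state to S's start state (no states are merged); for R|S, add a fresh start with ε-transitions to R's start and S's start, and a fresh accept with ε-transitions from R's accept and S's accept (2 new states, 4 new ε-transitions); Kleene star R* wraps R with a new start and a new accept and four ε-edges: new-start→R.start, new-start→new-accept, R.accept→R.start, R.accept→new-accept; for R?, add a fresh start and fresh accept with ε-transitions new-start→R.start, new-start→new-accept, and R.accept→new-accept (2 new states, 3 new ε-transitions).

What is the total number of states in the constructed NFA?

16

Building bottom-up:
Each of the 4 symbol leaves contributes a 2-state fragment.
  c* — 4 states
  c*b — 6 states
  (c*b)? — 8 states
  (c*b)? ∪ b — 12 states
  ((c*b)? ∪ b)* — 14 states
  c((c*b)? ∪ b)* — 16 states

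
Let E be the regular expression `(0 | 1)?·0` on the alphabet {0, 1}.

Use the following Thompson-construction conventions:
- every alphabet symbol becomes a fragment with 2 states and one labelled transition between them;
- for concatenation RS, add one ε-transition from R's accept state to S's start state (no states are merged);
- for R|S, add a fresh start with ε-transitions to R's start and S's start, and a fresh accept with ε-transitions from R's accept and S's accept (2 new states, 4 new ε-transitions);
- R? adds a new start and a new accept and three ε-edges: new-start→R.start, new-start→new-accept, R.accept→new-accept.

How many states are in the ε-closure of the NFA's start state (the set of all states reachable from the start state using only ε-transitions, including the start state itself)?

Let C(F) = |ε-closure(F.start)| within fragment F, and note whether F accepts ε. Symbol fragments have C = 1 and do not accept ε. Then:
  0 | 1 : new start ε-reaches every alternative's start; none of them accept ε, so the new accept is not reached: |ε-closure| = 1 + 1 + 1 = 3
  (0 | 1)? : |ε-closure| = 1 (new start) + 3 (body) + 1 (new accept, via ε) = 5
  (0 | 1)?·0 : the left operand accepts ε, so the closure extends into the next operand (via the concat ε-link); |ε-closure| = 5 + 1 = 6

6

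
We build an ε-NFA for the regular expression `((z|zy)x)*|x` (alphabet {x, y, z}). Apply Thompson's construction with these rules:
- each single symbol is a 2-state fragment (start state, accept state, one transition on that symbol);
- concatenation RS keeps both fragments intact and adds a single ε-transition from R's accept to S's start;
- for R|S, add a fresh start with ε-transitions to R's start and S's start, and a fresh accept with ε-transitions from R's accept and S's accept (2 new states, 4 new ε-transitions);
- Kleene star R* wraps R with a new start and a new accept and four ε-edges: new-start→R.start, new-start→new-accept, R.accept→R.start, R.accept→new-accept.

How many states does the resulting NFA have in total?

16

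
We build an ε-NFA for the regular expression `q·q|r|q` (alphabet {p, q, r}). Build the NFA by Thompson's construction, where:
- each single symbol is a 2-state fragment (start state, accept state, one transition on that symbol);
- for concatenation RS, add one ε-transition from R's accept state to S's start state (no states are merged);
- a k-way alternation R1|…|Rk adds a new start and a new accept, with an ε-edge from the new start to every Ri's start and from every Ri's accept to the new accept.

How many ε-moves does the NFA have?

7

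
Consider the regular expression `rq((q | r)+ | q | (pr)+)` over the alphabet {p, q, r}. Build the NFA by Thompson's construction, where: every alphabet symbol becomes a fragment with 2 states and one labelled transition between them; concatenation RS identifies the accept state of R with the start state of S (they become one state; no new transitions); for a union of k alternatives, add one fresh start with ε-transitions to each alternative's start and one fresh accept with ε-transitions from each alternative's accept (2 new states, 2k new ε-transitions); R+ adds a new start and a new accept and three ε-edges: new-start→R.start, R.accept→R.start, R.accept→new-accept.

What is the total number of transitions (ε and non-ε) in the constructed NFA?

23

Per subexpression:
Each of the 7 symbol leaves contributes 1 transition (1 symbol, 0 ε).
  q | r = 6 transitions (2 symbol, 4 ε)
  (q | r)+ = 9 transitions (2 symbol, 7 ε)
  pr = 2 transitions (2 symbol, 0 ε)
  (pr)+ = 5 transitions (2 symbol, 3 ε)
  (q | r)+ | q | (pr)+ = 21 transitions (5 symbol, 16 ε)
  rq((q | r)+ | q | (pr)+) = 23 transitions (7 symbol, 16 ε)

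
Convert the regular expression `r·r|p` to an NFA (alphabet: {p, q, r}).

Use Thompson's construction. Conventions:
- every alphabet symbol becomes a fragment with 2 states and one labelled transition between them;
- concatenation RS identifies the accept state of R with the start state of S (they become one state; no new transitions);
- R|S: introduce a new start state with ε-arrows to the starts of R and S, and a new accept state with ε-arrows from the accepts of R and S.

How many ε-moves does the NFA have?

Bottom-up over the parse tree:
Each of the 3 symbol leaves contributes 0 ε-transitions.
  r·r → 0 ε-transitions
  r·r|p → 4 ε-transitions

4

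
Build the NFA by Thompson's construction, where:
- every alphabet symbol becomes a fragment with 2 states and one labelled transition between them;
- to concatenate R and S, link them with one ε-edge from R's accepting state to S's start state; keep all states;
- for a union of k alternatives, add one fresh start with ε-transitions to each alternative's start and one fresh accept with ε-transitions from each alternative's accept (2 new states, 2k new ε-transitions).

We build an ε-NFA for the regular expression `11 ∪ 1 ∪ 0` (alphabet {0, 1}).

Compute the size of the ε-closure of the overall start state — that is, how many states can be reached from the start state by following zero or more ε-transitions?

4

Work bottom-up. For each fragment F, track |ε-closure(F.start)| and whether F's accept lies in that closure (i.e. whether F accepts ε). A single-symbol fragment has closure size 1 and does not accept ε.
  11 → same as the first factor's closure: |ε-closure| = 1
  11 ∪ 1 ∪ 0 → |ε-closure| = 1 + 1 + 1 + 1 = 4 (the new accept is not ε-reachable since no branch accepts ε)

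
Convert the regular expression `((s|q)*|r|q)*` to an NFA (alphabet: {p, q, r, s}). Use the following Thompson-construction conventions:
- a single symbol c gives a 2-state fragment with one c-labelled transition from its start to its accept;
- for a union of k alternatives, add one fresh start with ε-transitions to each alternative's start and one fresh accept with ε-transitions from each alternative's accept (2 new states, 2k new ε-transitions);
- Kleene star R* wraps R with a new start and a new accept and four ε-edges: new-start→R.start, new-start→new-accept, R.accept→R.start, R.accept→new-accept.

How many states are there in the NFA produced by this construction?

16

Bottom-up over the parse tree:
Each of the 4 symbol leaves contributes a 2-state fragment.
  s|q — 6 states
  (s|q)* — 8 states
  (s|q)*|r|q — 14 states
  ((s|q)*|r|q)* — 16 states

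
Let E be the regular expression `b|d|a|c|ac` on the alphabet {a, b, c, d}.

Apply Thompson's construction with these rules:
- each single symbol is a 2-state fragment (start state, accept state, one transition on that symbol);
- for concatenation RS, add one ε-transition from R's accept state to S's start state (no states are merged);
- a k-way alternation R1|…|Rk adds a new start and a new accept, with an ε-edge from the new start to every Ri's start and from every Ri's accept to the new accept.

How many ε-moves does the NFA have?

11

By structural recursion:
Each of the 6 symbol leaves contributes 0 ε-transitions.
  ac = 1 ε-transition
  b|d|a|c|ac = 11 ε-transitions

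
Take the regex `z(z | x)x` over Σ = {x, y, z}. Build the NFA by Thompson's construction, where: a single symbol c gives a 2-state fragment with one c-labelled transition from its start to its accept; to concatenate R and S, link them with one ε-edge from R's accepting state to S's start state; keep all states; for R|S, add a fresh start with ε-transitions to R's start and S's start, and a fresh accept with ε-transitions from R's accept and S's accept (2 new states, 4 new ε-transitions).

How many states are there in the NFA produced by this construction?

Bottom-up over the parse tree:
Each of the 4 symbol leaves contributes a 2-state fragment.
  z | x → 6 states
  z(z | x)x → 10 states

10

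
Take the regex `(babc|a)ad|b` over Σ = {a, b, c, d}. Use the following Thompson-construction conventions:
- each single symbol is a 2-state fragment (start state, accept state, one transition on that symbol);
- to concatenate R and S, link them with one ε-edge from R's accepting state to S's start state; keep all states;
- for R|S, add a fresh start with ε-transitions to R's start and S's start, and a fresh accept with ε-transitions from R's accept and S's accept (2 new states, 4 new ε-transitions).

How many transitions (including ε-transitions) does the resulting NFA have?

Building bottom-up:
Each of the 8 symbol leaves contributes 1 transition (1 symbol, 0 ε).
  babc → 7 transitions (4 symbol, 3 ε)
  babc|a → 12 transitions (5 symbol, 7 ε)
  (babc|a)ad → 16 transitions (7 symbol, 9 ε)
  (babc|a)ad|b → 21 transitions (8 symbol, 13 ε)

21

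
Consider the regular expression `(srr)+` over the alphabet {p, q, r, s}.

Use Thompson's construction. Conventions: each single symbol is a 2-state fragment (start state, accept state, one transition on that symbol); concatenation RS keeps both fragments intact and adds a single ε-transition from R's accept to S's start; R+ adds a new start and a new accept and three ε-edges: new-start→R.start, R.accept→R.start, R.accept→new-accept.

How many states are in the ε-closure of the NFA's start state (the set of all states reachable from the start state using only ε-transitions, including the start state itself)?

Compute the ε-closure size of each fragment's start state recursively; a symbol fragment's start has no outgoing ε-edge, so its closure is just itself (size 1).
  srr — same as the first factor's closure: |ε-closure| = 1
  (srr)+ — |ε-closure| = 1 + 1 = 2 (the body doesn't accept ε, so the new accept is not reached)

2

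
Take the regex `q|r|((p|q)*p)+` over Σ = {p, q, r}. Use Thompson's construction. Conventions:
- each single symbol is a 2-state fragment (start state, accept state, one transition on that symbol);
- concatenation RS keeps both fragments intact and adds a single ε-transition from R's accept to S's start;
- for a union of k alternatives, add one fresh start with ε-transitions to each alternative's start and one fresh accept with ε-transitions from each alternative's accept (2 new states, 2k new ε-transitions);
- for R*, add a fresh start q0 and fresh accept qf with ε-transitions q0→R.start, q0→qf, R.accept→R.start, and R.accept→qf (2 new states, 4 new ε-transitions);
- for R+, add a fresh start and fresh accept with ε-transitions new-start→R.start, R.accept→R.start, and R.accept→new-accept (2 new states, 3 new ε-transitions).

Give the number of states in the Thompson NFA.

Recursing over subexpressions:
Each of the 5 symbol leaves contributes a 2-state fragment.
  p|q — 6 states
  (p|q)* — 8 states
  (p|q)*p — 10 states
  ((p|q)*p)+ — 12 states
  q|r|((p|q)*p)+ — 18 states

18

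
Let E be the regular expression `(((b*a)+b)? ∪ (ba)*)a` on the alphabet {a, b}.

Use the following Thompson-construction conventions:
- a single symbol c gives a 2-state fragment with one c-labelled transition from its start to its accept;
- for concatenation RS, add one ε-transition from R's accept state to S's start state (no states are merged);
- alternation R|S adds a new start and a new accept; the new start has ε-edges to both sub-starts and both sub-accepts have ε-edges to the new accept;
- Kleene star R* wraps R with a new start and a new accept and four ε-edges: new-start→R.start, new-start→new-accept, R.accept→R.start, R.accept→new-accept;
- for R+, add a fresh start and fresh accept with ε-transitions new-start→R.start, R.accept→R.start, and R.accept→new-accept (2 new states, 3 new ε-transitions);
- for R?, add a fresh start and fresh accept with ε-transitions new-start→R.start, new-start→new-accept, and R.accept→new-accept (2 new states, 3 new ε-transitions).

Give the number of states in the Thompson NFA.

Building bottom-up:
Each of the 6 symbol leaves contributes a 2-state fragment.
  b* : 4 states
  b*a : 6 states
  (b*a)+ : 8 states
  (b*a)+b : 10 states
  ((b*a)+b)? : 12 states
  ba : 4 states
  (ba)* : 6 states
  ((b*a)+b)? ∪ (ba)* : 20 states
  (((b*a)+b)? ∪ (ba)*)a : 22 states

22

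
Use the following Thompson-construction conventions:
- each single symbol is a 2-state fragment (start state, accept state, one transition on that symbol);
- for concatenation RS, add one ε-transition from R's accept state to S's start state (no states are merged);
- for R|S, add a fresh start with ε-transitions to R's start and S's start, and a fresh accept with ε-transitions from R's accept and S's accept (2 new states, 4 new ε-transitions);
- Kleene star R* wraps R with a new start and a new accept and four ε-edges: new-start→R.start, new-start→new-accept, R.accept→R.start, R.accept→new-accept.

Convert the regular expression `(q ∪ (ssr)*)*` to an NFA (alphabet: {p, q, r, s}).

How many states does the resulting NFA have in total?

Bottom-up over the parse tree:
Each of the 4 symbol leaves contributes a 2-state fragment.
  ssr → 6 states
  (ssr)* → 8 states
  q ∪ (ssr)* → 12 states
  (q ∪ (ssr)*)* → 14 states

14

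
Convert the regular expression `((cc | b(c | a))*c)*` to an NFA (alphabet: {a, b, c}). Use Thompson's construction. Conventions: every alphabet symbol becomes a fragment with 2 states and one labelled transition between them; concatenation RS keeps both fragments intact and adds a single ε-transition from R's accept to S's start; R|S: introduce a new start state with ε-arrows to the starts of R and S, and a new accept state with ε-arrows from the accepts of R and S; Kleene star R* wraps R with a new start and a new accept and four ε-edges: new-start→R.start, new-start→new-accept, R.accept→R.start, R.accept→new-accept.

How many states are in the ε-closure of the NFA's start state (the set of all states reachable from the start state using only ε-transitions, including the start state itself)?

8

Compute the ε-closure size of each fragment's start state recursively; a symbol fragment's start has no outgoing ε-edge, so its closure is just itself (size 1).
  cc — C equals the left operand's closure size = 1 (its accept is not ε-reachable, so the closure stops there)
  c | a — new start ε-reaches every alternative's start; none of them accept ε, so the new accept is not reached: C = 1 + 1 + 1 = 3
  b(c | a) — C equals the left operand's closure size = 1 (its accept is not ε-reachable, so the closure stops there)
  cc | b(c | a) — new start ε-reaches every alternative's start; none of them accept ε, so the new accept is not reached: C = 1 + 1 + 1 = 3
  (cc | b(c | a))* — the star's fresh start ε-reaches both the body's start and the fresh accept: C = 2 + 3 = 5
  (cc | b(c | a))*c — C = 5 + 1 = 6 (closure spills across the concat boundary because the left factor accepts ε)
  ((cc | b(c | a))*c)* — new start has ε-edges to the inner start and to the new accept, so C = 2 + 6 = 8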